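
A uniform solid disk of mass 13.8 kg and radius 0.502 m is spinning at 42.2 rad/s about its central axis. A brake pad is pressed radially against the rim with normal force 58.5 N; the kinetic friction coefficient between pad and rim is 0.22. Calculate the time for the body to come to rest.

I = ½MR² = (1/2)(13.8)(0.502)² = 1.739 kg·m².
Friction force f = μN = (0.22)(58.5) = 12.87 N at the rim; torque magnitude τ = fR = 6.461 N·m, opposing ω.
|α| = τ/I = 6.461/1.739 = 3.716 rad/s² (deceleration).
0 = ω₀ − |α|t ⇒ t = ω₀/|α| = 42.2/3.716 = 11.36 s.

t ≈ 11.4 s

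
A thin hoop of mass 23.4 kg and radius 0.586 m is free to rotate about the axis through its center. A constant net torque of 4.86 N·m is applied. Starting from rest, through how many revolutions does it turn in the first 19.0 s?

I = MR² = (23.4)(0.586)² = 8.035 kg·m².
α = τ/I = 4.86/8.035 = 0.6048 rad/s².
θ = ½αt² = ½(0.6048)(19.0)² = 109.2 rad.
Revolutions = θ/(2π) = 17.37.

≈ 17.4 revolutions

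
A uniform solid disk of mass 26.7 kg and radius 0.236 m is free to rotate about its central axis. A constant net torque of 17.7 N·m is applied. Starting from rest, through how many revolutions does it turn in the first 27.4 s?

I = ½MR² = (1/2)(26.7)(0.236)² = 0.7435 kg·m².
α = τ/I = 17.7/0.7435 = 23.80 rad/s².
θ = ½αt² = ½(23.80)(27.4)² = 8936 rad.
Revolutions = θ/(2π) = 1422.

≈ 1420 revolutions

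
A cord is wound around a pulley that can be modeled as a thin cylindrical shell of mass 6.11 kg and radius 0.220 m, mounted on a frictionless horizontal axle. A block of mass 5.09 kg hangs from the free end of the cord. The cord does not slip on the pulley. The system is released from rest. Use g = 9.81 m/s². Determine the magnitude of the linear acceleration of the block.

I = MR² = (6.11)(0.220)² = 0.2957 kg·m².
Block: mg − T = ma. Pulley: TR = Iα. No-slip: a = αR, so T = (I/R²)a = 6.110·a.
Then mg = (m + 6.110)a, so a = (5.09)(9.81)/(5.09 + 6.110) = 4.458 m/s².

a ≈ 4.46 m/s²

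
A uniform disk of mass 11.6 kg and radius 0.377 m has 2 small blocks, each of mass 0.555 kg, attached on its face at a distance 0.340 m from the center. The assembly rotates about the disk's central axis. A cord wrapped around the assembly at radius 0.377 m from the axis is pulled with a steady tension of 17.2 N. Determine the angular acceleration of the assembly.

I_disk = ½MR² = ½(11.6)(0.377)² = 0.8243 kg·m².
I_blocks = 2·m·r² = 2(0.555)(0.340)² = 0.1283 kg·m².
Total I = 0.9527 kg·m².
τ = F r = (17.2)(0.377) = 6.484 N·m.
α = τ/I = 6.484/0.9527 = 6.807 rad/s².

α ≈ 6.81 rad/s²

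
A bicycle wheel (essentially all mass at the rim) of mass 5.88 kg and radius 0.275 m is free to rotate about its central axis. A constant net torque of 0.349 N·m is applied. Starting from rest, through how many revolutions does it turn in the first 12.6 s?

≈ 9.92 revolutions

I = MR² = (5.88)(0.275)² = 0.4447 kg·m².
α = τ/I = 0.349/0.4447 = 0.7848 rad/s².
θ = ½αt² = ½(0.7848)(12.6)² = 62.30 rad.
Revolutions = θ/(2π) = 9.915.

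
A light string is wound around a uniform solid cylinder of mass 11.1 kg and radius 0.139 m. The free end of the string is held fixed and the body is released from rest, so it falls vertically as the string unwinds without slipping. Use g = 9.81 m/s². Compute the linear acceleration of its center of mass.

Translation: Mg − T = Ma. Rotation about the center: TR = Iα with I = ½MR².
With a = αR: T = (I/R²)a = (1/2)M a, so Mg = (1 + 0.5000)Ma.
a = g/(1 + 0.5000) = 9.81/1.500 = 6.540 m/s².

a ≈ 6.54 m/s²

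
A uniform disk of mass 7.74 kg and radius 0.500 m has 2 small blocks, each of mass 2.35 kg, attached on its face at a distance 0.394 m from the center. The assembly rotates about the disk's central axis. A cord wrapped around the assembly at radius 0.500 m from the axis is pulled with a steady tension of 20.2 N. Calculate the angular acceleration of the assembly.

I_disk = ½MR² = ½(7.74)(0.500)² = 0.9675 kg·m².
I_blocks = 2·m·r² = 2(2.35)(0.394)² = 0.7296 kg·m².
Total I = 1.697 kg·m².
τ = F r = (20.2)(0.500) = 10.10 N·m.
α = τ/I = 10.10/1.697 = 5.951 rad/s².

α ≈ 5.95 rad/s²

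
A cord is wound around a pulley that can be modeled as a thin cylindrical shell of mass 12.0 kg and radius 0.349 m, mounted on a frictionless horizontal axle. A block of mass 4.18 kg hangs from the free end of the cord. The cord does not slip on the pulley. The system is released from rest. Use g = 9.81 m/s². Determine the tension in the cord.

T ≈ 30.4 N

I = MR² = (12.0)(0.349)² = 1.462 kg·m².
Block: mg − T = ma. Pulley: TR = Iα. No-slip: a = αR, so T = (I/R²)a = 12.00·a.
Then mg = (m + 12.00)a, so a = (4.18)(9.81)/(4.18 + 12.00) = 2.534 m/s².
T = 12.00·a = 30.41 N.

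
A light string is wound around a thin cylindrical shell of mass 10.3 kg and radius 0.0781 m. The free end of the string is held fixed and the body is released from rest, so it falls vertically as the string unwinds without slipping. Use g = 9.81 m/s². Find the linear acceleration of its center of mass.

a ≈ 4.91 m/s²

Translation: Mg − T = Ma. Rotation about the center: TR = Iα with I = MR².
With a = αR: T = (I/R²)a = M a, so Mg = (1 + 1.000)Ma.
a = g/(1 + 1.000) = 9.81/2.000 = 4.905 m/s².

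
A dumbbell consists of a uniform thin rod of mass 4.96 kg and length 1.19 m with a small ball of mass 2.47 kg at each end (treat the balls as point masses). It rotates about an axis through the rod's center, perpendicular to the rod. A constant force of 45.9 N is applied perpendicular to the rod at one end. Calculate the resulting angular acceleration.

α ≈ 11.7 rad/s²

I_rod = (1/12)ML² = (1/12)(4.96)(1.19)² = 0.5853 kg·m².
I_balls = 2·m·(L/2)² = 2(2.47)(0.5950)² = 1.749 kg·m².
Total I = 2.334 kg·m².
τ = F·(L/2) = (45.9)(0.595) = 27.31 N·m.
α = τ/I = 27.31/2.334 = 11.70 rad/s².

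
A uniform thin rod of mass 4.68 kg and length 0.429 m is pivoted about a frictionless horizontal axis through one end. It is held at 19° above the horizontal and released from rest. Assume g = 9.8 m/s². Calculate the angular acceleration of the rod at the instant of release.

α ≈ 32.4 rad/s²

About the pivot, I = (1/3)ML² = (1/3)(4.68)(0.429)² = 0.2871 kg·m².
The weight acts at the center, a distance L/2 = 0.2145 m from the pivot; τ = Mg(L/2) cos 19° = 9.302 N·m.
α = τ/I = 9.302/0.2871 = 32.40 rad/s².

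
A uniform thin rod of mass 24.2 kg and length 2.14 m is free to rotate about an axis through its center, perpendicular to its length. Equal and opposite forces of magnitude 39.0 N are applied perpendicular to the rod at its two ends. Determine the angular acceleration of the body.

I = (1/12)ML² = (1/12)(24.2)(2.14)² = 9.236 kg·m².
The couple gives τ = F·(L/2) + F·(L/2) = F L = (39.0)(2.14) = 83.46 N·m.
From τ = Iα: α = 83.46/9.236 = 9.037 rad/s².

α ≈ 9.04 rad/s²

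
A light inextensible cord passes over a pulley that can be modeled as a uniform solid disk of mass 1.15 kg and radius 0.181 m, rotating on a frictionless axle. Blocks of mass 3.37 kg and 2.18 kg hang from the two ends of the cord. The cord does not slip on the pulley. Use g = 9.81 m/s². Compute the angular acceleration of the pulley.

α ≈ 10.5 rad/s²

I = ½MR² = (1/2)(1.15)(0.181)² = 0.01884 kg·m².
Heavier block: m₁g − T₁ = m₁a. Lighter block: T₂ − m₂g = m₂a.
Pulley: (T₁ − T₂)R = Iα = I(a/R), so T₁ − T₂ = (I/R²)a = (1/2)M_p a = 0.5750·a.
Adding the three: (m₁ − m₂)g = (m₁ + m₂ + 0.5750)a, so a = (3.37 − 2.18)(9.81)/(3.37 + 2.18 + 0.5750) = 1.906 m/s².
α = a/R = 1.906/0.181 = 10.53 rad/s².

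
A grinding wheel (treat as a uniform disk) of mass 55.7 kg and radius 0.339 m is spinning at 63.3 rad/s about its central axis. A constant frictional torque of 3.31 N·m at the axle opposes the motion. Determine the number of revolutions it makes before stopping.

≈ 308 revolutions

I = ½MR² = (1/2)(55.7)(0.339)² = 3.201 kg·m².
The net torque has magnitude 3.31 N·m, opposing ω.
|α| = τ/I = 3.310/3.201 = 1.034 rad/s² (deceleration).
ω² = ω₀² − 2|α|θ with ω = 0 ⇒ θ = ω₀²/(2|α|) = 1937 rad = 308.3 rev.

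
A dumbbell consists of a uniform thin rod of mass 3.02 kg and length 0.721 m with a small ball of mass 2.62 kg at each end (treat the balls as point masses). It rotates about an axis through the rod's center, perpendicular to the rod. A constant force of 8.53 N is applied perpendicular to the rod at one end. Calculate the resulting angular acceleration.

α ≈ 3.79 rad/s²

I_rod = (1/12)ML² = (1/12)(3.02)(0.721)² = 0.1308 kg·m².
I_balls = 2·m·(L/2)² = 2(2.62)(0.3605)² = 0.6810 kg·m².
Total I = 0.8118 kg·m².
τ = F·(L/2) = (8.53)(0.360) = 3.075 N·m.
α = τ/I = 3.075/0.8118 = 3.788 rad/s².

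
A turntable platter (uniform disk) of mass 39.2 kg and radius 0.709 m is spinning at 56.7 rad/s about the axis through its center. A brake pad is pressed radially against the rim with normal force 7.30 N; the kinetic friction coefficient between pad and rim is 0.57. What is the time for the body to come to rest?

t ≈ 189 s

I = ½MR² = (1/2)(39.2)(0.709)² = 9.853 kg·m².
Friction force f = μN = (0.57)(7.30) = 4.161 N at the rim; torque magnitude τ = fR = 2.950 N·m, opposing ω.
|α| = τ/I = 2.950/9.853 = 0.2994 rad/s² (deceleration).
0 = ω₀ − |α|t ⇒ t = ω₀/|α| = 56.7/0.2994 = 189.4 s.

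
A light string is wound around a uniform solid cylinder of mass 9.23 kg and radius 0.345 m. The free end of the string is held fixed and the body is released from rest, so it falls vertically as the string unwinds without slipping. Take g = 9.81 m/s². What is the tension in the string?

Translation: Mg − T = Ma. Rotation about the center: TR = Iα with I = ½MR².
With a = αR: T = (I/R²)a = (1/2)M a, so Mg = (1 + 0.5000)Ma.
a = g/(1 + 0.5000) = 9.81/1.500 = 6.540 m/s².
T = 0.5000·M·a = (0.5000)(9.23)(6.540) = 30.18 N.

T ≈ 30.2 N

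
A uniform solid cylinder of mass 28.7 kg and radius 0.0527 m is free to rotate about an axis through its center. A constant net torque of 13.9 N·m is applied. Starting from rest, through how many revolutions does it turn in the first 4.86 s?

≈ 656 revolutions

I = ½MR² = (1/2)(28.7)(0.0527)² = 0.03985 kg·m².
α = τ/I = 13.9/0.03985 = 348.8 rad/s².
θ = ½αt² = ½(348.8)(4.86)² = 4119 rad.
Revolutions = θ/(2π) = 655.5.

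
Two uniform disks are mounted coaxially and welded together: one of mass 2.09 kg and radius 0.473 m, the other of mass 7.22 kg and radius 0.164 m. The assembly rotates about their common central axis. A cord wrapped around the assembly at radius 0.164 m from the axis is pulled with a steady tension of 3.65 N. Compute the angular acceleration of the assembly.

I = ½M₁R₁² + ½M₂R₂² = ½(2.09)(0.473)² + ½(7.22)(0.164)² = 0.3309 kg·m².
τ = F r = (3.65)(0.164) = 0.5986 N·m.
α = τ/I = 0.5986/0.3309 = 1.809 rad/s².

α ≈ 1.81 rad/s²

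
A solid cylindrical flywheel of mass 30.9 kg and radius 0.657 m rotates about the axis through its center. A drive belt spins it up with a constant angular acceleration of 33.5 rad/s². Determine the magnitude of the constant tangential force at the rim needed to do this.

I = ½MR² = (1/2)(30.9)(0.657)² = 6.669 kg·m².
The required torque is τ = Iα = (6.669)(33.50) = 223.4 N·m.
A tangential force at the rim gives τ = FR, so F = τ/R = 223.4/0.657 = 340.0 N.

F ≈ 340 N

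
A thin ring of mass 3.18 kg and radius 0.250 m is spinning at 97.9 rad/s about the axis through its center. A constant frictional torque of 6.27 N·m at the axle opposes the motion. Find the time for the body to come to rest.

I = MR² = (3.18)(0.250)² = 0.1988 kg·m².
The net torque has magnitude 6.27 N·m, opposing ω.
|α| = τ/I = 6.270/0.1988 = 31.55 rad/s² (deceleration).
0 = ω₀ − |α|t ⇒ t = ω₀/|α| = 97.9/31.55 = 3.103 s.

t ≈ 3.10 s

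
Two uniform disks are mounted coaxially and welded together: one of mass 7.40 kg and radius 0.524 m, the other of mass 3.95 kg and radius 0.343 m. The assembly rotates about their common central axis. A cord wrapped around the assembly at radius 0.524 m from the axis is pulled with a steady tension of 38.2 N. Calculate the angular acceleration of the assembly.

α ≈ 16.0 rad/s²

I = ½M₁R₁² + ½M₂R₂² = ½(7.40)(0.524)² + ½(3.95)(0.343)² = 1.248 kg·m².
τ = F r = (38.2)(0.524) = 20.02 N·m.
α = τ/I = 20.02/1.248 = 16.04 rad/s².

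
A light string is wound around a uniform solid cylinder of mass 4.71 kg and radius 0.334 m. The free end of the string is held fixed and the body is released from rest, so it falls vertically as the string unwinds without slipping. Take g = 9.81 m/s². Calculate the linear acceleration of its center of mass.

Translation: Mg − T = Ma. Rotation about the center: TR = Iα with I = ½MR².
With a = αR: T = (I/R²)a = (1/2)M a, so Mg = (1 + 0.5000)Ma.
a = g/(1 + 0.5000) = 9.81/1.500 = 6.540 m/s².

a ≈ 6.54 m/s²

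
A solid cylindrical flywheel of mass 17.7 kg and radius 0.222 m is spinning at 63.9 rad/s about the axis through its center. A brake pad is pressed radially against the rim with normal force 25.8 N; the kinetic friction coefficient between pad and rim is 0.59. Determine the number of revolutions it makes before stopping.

≈ 41.9 revolutions

I = ½MR² = (1/2)(17.7)(0.222)² = 0.4362 kg·m².
Friction force f = μN = (0.59)(25.8) = 15.22 N at the rim; torque magnitude τ = fR = 3.379 N·m, opposing ω.
|α| = τ/I = 3.379/0.4362 = 7.748 rad/s² (deceleration).
ω² = ω₀² − 2|α|θ with ω = 0 ⇒ θ = ω₀²/(2|α|) = 263.5 rad = 41.94 rev.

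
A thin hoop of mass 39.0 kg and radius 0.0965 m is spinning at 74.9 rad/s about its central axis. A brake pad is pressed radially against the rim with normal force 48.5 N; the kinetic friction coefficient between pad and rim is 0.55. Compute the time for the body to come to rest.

t ≈ 10.6 s

I = MR² = (39.0)(0.0965)² = 0.3632 kg·m².
Friction force f = μN = (0.55)(48.5) = 26.68 N at the rim; torque magnitude τ = fR = 2.574 N·m, opposing ω.
|α| = τ/I = 2.574/0.3632 = 7.088 rad/s² (deceleration).
0 = ω₀ − |α|t ⇒ t = ω₀/|α| = 74.9/7.088 = 10.57 s.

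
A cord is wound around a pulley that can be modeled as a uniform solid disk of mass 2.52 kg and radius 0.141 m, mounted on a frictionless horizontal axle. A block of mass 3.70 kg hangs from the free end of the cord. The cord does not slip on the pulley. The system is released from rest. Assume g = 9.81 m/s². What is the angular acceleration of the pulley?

I = ½MR² = (1/2)(2.52)(0.141)² = 0.02505 kg·m².
Block: mg − T = ma. Pulley: TR = Iα. No-slip: a = αR, so T = (I/R²)a = 1.260·a.
Then mg = (m + 1.260)a, so a = (3.70)(9.81)/(3.70 + 1.260) = 7.318 m/s².
α = a/R = 7.318/0.141 = 51.90 rad/s².

α ≈ 51.9 rad/s²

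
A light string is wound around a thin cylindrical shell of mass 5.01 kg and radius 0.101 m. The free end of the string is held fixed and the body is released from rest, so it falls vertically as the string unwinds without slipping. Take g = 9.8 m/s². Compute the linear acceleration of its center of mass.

a ≈ 4.90 m/s²

Translation: Mg − T = Ma. Rotation about the center: TR = Iα with I = MR².
With a = αR: T = (I/R²)a = M a, so Mg = (1 + 1.000)Ma.
a = g/(1 + 1.000) = 9.8/2.000 = 4.900 m/s².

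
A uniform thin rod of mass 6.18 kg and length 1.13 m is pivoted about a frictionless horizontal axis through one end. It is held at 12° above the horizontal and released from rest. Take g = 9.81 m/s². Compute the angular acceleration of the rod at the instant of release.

About the pivot, I = (1/3)ML² = (1/3)(6.18)(1.13)² = 2.630 kg·m².
The weight acts at the center, a distance L/2 = 0.5650 m from the pivot; τ = Mg(L/2) cos 12° = 33.51 N·m.
α = τ/I = 33.51/2.630 = 12.74 rad/s².
(Equivalently α = (3g/(2L)) cos 12° = 12.74 rad/s².)

α ≈ 12.7 rad/s²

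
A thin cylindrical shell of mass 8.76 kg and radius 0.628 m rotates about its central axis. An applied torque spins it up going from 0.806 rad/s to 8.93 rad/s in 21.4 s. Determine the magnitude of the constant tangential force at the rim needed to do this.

F ≈ 2.09 N

I = MR² = (8.76)(0.628)² = 3.455 kg·m².
α = Δω/Δt = (8.93 − 0.806)/21.4 = 0.3796 rad/s².
The required torque is τ = Iα = (3.455)(0.3796) = 1.312 N·m.
A tangential force at the rim gives τ = FR, so F = τ/R = 1.312/0.628 = 2.088 N.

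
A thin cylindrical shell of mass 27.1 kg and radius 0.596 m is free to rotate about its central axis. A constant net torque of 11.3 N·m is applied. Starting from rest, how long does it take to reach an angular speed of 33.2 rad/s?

I = MR² = (27.1)(0.596)² = 9.626 kg·m².
α = τ/I = 11.3/9.626 = 1.174 rad/s².
ω = αt ⇒ t = ω/α = 33.2/1.174 = 28.28 s.

t ≈ 28.3 s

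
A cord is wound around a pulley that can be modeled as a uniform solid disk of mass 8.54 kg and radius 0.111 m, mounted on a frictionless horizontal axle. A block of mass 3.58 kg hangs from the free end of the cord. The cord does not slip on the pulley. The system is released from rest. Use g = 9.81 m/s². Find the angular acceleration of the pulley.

I = ½MR² = (1/2)(8.54)(0.111)² = 0.05261 kg·m².
Block: mg − T = ma. Pulley: TR = Iα. No-slip: a = αR, so T = (I/R²)a = 4.270·a.
Then mg = (m + 4.270)a, so a = (3.58)(9.81)/(3.58 + 4.270) = 4.474 m/s².
α = a/R = 4.474/0.111 = 40.31 rad/s².

α ≈ 40.3 rad/s²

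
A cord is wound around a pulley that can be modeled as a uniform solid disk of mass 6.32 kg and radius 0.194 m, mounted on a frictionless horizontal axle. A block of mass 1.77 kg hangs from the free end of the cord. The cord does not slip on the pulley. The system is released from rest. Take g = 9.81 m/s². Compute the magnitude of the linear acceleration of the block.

I = ½MR² = (1/2)(6.32)(0.194)² = 0.1189 kg·m².
Block: mg − T = ma. Pulley: TR = Iα. No-slip: a = αR, so T = (I/R²)a = 3.160·a.
Then mg = (m + 3.160)a, so a = (1.77)(9.81)/(1.77 + 3.160) = 3.522 m/s².

a ≈ 3.52 m/s²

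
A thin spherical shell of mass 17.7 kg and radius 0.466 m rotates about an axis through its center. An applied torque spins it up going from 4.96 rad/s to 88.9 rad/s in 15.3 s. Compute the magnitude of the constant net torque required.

I = (2/3)MR² = (2/3)(17.7)(0.466)² = 2.562 kg·m².
α = Δω/Δt = (88.9 − 4.96)/15.3 = 5.486 rad/s².
τ = Iα = (2.562)(5.486) = 14.06 N·m.

τ ≈ 14.1 N·m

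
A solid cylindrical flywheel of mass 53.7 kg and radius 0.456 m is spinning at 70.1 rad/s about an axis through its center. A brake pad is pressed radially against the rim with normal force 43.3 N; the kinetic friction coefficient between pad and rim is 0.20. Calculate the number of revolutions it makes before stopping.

I = ½MR² = (1/2)(53.7)(0.456)² = 5.583 kg·m².
Friction force f = μN = (0.20)(43.3) = 8.660 N at the rim; torque magnitude τ = fR = 3.949 N·m, opposing ω.
|α| = τ/I = 3.949/5.583 = 0.7073 rad/s² (deceleration).
ω² = ω₀² − 2|α|θ with ω = 0 ⇒ θ = ω₀²/(2|α|) = 3474 rad = 552.9 rev.

≈ 553 revolutions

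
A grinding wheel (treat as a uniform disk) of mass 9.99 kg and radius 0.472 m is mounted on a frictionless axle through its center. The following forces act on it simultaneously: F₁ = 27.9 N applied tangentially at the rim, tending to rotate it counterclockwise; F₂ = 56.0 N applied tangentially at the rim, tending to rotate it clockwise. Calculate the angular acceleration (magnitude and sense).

α ≈ 11.9 rad/s², clockwise

I = ½MR² = (1/2)(9.99)(0.472)² = 1.113 kg·m².
Taking counterclockwise as positive: τ₁ = +(27.9)(0.472) = +13.17 N·m; τ₂ = −(56.0)(0.472) = −26.43 N·m.
Net torque τ = -13.26 N·m.
α = τ/I = -13.26/1.113 = -11.92 rad/s².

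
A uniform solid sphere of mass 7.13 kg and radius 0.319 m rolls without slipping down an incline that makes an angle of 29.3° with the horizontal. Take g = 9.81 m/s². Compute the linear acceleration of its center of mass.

Translation along the incline: Mg sinθ − f = Ma.
Rotation about the center: fR = Iα with I = (2/5)MR². No-slip gives a = αR, so f = (I/R²)a = (2/5)M a.
Substituting: Mg sinθ = (1 + 0.4000)Ma, so a = g sinθ/(1 + 0.4000) = (9.81) sin 29.3° / 1.400 = 3.429 m/s².

a ≈ 3.43 m/s²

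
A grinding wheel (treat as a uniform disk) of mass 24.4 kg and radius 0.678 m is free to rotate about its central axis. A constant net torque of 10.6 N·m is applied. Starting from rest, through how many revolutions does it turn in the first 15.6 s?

≈ 36.6 revolutions

I = ½MR² = (1/2)(24.4)(0.678)² = 5.608 kg·m².
α = τ/I = 10.6/5.608 = 1.890 rad/s².
θ = ½αt² = ½(1.890)(15.6)² = 230.0 rad.
Revolutions = θ/(2π) = 36.60.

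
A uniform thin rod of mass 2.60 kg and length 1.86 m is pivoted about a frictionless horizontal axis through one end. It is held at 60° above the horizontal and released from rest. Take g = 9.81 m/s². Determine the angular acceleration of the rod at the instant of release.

About the pivot, I = (1/3)ML² = (1/3)(2.60)(1.86)² = 2.998 kg·m².
The weight acts at the center, a distance L/2 = 0.9300 m from the pivot; τ = Mg(L/2) cos 60° = 11.86 N·m.
α = τ/I = 11.86/2.998 = 3.956 rad/s².
(Equivalently α = (3g/(2L)) cos 60° = 3.956 rad/s².)

α ≈ 3.96 rad/s²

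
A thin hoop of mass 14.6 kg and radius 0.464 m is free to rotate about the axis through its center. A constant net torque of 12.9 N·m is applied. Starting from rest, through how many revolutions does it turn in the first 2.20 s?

I = MR² = (14.6)(0.464)² = 3.143 kg·m².
α = τ/I = 12.9/3.143 = 4.104 rad/s².
θ = ½αt² = ½(4.104)(2.20)² = 9.932 rad.
Revolutions = θ/(2π) = 1.581.

≈ 1.58 revolutions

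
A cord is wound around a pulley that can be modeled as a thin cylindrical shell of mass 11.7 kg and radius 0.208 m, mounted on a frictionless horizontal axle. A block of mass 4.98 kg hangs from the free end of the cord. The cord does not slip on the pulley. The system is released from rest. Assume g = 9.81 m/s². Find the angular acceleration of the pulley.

α ≈ 14.1 rad/s²

I = MR² = (11.7)(0.208)² = 0.5062 kg·m².
Block: mg − T = ma. Pulley: TR = Iα. No-slip: a = αR, so T = (I/R²)a = 11.70·a.
Then mg = (m + 11.70)a, so a = (4.98)(9.81)/(4.98 + 11.70) = 2.929 m/s².
α = a/R = 2.929/0.208 = 14.08 rad/s².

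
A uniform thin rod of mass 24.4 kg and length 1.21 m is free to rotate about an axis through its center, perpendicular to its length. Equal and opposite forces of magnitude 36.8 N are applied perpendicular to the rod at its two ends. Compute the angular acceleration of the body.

I = (1/12)ML² = (1/12)(24.4)(1.21)² = 2.977 kg·m².
The couple gives τ = F·(L/2) + F·(L/2) = F L = (36.8)(1.21) = 44.53 N·m.
Newton's second law for rotation, τ = Iα, gives α = τ/I = 44.53/2.977 = 14.96 rad/s².

α ≈ 15.0 rad/s²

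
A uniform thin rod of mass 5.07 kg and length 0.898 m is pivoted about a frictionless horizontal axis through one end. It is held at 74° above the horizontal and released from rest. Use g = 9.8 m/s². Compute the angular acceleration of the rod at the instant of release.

About the pivot, I = (1/3)ML² = (1/3)(5.07)(0.898)² = 1.363 kg·m².
The weight acts at the center, a distance L/2 = 0.4490 m from the pivot; τ = Mg(L/2) cos 74° = 6.149 N·m.
α = τ/I = 6.149/1.363 = 4.512 rad/s².
(Equivalently α = (3g/(2L)) cos 74° = 4.512 rad/s².)

α ≈ 4.51 rad/s²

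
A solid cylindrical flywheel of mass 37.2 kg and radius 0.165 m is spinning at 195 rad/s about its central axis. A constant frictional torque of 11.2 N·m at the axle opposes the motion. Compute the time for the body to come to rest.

I = ½MR² = (1/2)(37.2)(0.165)² = 0.5064 kg·m².
The net torque has magnitude 11.2 N·m, opposing ω.
|α| = τ/I = 11.20/0.5064 = 22.12 rad/s² (deceleration).
0 = ω₀ − |α|t ⇒ t = ω₀/|α| = 195/22.12 = 8.817 s.

t ≈ 8.82 s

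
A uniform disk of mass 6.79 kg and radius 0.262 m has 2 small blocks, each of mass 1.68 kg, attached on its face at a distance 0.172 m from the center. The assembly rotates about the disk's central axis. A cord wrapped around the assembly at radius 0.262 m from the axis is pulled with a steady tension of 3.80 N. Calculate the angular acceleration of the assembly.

α ≈ 2.99 rad/s²

I_disk = ½MR² = ½(6.79)(0.262)² = 0.2330 kg·m².
I_blocks = 2·m·r² = 2(1.68)(0.172)² = 0.09940 kg·m².
Total I = 0.3324 kg·m².
τ = F r = (3.80)(0.262) = 0.9956 N·m.
α = τ/I = 0.9956/0.3324 = 2.995 rad/s².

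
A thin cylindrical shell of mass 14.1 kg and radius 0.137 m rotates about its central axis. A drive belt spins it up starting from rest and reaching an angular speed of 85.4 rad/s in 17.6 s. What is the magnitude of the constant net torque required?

τ ≈ 1.28 N·m

I = MR² = (14.1)(0.137)² = 0.2646 kg·m².
α = Δω/Δt = (85.4 − 0)/17.6 = 4.852 rad/s².
τ = Iα = (0.2646)(4.852) = 1.284 N·m.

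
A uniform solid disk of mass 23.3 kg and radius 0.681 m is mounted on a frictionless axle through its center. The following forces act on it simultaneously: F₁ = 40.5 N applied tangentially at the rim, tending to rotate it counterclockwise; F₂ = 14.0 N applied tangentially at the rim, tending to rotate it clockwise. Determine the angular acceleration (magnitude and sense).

α ≈ 3.34 rad/s², counterclockwise

I = ½MR² = (1/2)(23.3)(0.681)² = 5.403 kg·m².
Taking counterclockwise as positive: τ₁ = +(40.5)(0.681) = +27.58 N·m; τ₂ = −(14.0)(0.681) = −9.534 N·m.
Net torque τ = 18.05 N·m.
α = τ/I = 18.05/5.403 = 3.340 rad/s².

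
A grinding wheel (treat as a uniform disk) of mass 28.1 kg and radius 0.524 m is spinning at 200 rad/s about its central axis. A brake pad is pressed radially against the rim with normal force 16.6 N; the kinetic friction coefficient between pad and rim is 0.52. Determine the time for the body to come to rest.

I = ½MR² = (1/2)(28.1)(0.524)² = 3.858 kg·m².
Friction force f = μN = (0.52)(16.6) = 8.632 N at the rim; torque magnitude τ = fR = 4.523 N·m, opposing ω.
|α| = τ/I = 4.523/3.858 = 1.172 rad/s² (deceleration).
0 = ω₀ − |α|t ⇒ t = ω₀/|α| = 200/1.172 = 170.6 s.

t ≈ 171 s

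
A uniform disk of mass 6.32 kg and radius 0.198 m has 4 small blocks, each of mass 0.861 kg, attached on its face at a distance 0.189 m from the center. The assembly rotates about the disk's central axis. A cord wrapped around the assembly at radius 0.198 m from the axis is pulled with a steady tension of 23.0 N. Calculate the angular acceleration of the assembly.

α ≈ 18.4 rad/s²

I_disk = ½MR² = ½(6.32)(0.198)² = 0.1239 kg·m².
I_blocks = 4·m·r² = 4(0.861)(0.189)² = 0.1230 kg·m².
Total I = 0.2469 kg·m².
τ = F r = (23.0)(0.198) = 4.554 N·m.
α = τ/I = 4.554/0.2469 = 18.44 rad/s².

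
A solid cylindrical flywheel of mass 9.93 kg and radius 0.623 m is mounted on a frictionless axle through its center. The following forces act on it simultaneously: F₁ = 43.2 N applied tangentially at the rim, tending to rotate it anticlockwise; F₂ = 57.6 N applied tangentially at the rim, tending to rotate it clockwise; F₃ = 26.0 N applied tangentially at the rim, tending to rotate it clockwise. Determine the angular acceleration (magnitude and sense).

I = ½MR² = (1/2)(9.93)(0.623)² = 1.927 kg·m².
Taking anticlockwise as positive: τ₁ = +(43.2)(0.623) = +26.91 N·m; τ₂ = −(57.6)(0.623) = −35.88 N·m; τ₃ = −(26.0)(0.623) = −16.20 N·m.
Net torque τ = -25.17 N·m.
α = τ/I = -25.17/1.927 = -13.06 rad/s².

α ≈ 13.1 rad/s², clockwise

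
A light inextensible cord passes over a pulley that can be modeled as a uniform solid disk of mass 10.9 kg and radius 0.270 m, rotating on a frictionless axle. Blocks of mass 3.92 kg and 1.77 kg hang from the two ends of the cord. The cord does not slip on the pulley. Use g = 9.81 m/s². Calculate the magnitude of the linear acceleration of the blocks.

I = ½MR² = (1/2)(10.9)(0.270)² = 0.3973 kg·m².
Heavier block: m₁g − T₁ = m₁a. Lighter block: T₂ − m₂g = m₂a.
Pulley: (T₁ − T₂)R = Iα = I(a/R), so T₁ − T₂ = (I/R²)a = (1/2)M_p a = 5.450·a.
Adding the three: (m₁ − m₂)g = (m₁ + m₂ + 5.450)a, so a = (3.92 − 1.77)(9.81)/(3.92 + 1.77 + 5.450) = 1.893 m/s².

a ≈ 1.89 m/s²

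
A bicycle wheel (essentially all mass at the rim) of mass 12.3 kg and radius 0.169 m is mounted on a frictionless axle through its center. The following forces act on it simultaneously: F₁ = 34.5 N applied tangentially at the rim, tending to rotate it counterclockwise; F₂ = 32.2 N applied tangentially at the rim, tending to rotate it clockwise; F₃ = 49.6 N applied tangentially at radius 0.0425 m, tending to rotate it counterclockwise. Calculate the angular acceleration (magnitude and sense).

I = MR² = (12.3)(0.169)² = 0.3513 kg·m².
Taking counterclockwise as positive: τ₁ = +(34.5)(0.169) = +5.831 N·m; τ₂ = −(32.2)(0.169) = −5.442 N·m; τ₃ = +(49.6)(0.0425) = +2.108 N·m.
Net torque τ = 2.497 N·m.
α = τ/I = 2.497/0.3513 = 7.107 rad/s².

α ≈ 7.11 rad/s², counterclockwise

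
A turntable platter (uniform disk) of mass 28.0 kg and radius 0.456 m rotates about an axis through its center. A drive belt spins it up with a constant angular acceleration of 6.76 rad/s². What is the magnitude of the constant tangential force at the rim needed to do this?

F ≈ 43.2 N

I = ½MR² = (1/2)(28.0)(0.456)² = 2.911 kg·m².
The required torque is τ = Iα = (2.911)(6.760) = 19.68 N·m.
A tangential force at the rim gives τ = FR, so F = τ/R = 19.68/0.456 = 43.16 N.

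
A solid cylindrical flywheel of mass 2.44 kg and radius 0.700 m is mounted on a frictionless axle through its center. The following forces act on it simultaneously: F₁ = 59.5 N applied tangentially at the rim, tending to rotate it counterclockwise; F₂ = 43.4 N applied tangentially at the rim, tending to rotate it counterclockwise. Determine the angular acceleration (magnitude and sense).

α ≈ 120 rad/s², counterclockwise

I = ½MR² = (1/2)(2.44)(0.700)² = 0.5978 kg·m².
Taking counterclockwise as positive: τ₁ = +(59.5)(0.700) = +41.65 N·m; τ₂ = +(43.4)(0.700) = +30.38 N·m.
Net torque τ = 72.03 N·m.
α = τ/I = 72.03/0.5978 = 120.5 rad/s².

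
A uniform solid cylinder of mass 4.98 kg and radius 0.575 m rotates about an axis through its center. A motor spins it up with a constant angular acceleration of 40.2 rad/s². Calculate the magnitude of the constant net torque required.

τ ≈ 33.1 N·m

I = ½MR² = (1/2)(4.98)(0.575)² = 0.8233 kg·m².
τ = Iα = (0.8233)(40.20) = 33.09 N·m.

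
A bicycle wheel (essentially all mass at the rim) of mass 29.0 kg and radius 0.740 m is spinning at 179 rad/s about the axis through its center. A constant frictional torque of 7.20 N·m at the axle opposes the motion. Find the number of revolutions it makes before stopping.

I = MR² = (29.0)(0.740)² = 15.88 kg·m².
The net torque has magnitude 7.20 N·m, opposing ω.
|α| = τ/I = 7.200/15.88 = 0.4534 rad/s² (deceleration).
ω² = ω₀² − 2|α|θ with ω = 0 ⇒ θ = ω₀²/(2|α|) = 35330 rad = 5624 rev.

≈ 5620 revolutions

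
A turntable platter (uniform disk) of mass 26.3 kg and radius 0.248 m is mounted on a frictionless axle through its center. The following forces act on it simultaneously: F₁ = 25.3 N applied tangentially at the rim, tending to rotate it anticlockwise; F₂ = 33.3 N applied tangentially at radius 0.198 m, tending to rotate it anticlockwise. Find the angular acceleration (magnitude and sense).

α ≈ 15.9 rad/s², anticlockwise

I = ½MR² = (1/2)(26.3)(0.248)² = 0.8088 kg·m².
Taking anticlockwise as positive: τ₁ = +(25.3)(0.248) = +6.274 N·m; τ₂ = +(33.3)(0.198) = +6.593 N·m.
Net torque τ = 12.87 N·m.
α = τ/I = 12.87/0.8088 = 15.91 rad/s².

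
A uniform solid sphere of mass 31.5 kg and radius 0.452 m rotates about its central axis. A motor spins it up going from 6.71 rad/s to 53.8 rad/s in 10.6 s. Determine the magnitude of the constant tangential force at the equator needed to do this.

I = (2/5)MR² = (2/5)(31.5)(0.452)² = 2.574 kg·m².
α = Δω/Δt = (53.8 − 6.71)/10.6 = 4.442 rad/s².
The required torque is τ = Iα = (2.574)(4.442) = 11.44 N·m.
A tangential force at the equator gives τ = FR, so F = τ/R = 11.44/0.452 = 25.30 N.

F ≈ 25.3 N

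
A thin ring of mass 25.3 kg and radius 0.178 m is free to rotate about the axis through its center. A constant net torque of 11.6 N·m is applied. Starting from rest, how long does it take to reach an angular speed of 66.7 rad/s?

t ≈ 4.61 s

I = MR² = (25.3)(0.178)² = 0.8016 kg·m².
α = τ/I = 11.6/0.8016 = 14.47 rad/s².
ω = αt ⇒ t = ω/α = 66.7/14.47 = 4.609 s.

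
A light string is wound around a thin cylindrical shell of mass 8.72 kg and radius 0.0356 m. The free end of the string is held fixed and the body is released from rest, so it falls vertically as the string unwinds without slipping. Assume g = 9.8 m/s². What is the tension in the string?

Translation: Mg − T = Ma. Rotation about the center: TR = Iα with I = MR².
With a = αR: T = (I/R²)a = M a, so Mg = (1 + 1.000)Ma.
a = g/(1 + 1.000) = 9.8/2.000 = 4.900 m/s².
T = 1.000·M·a = (1.000)(8.72)(4.900) = 42.73 N.

T ≈ 42.7 N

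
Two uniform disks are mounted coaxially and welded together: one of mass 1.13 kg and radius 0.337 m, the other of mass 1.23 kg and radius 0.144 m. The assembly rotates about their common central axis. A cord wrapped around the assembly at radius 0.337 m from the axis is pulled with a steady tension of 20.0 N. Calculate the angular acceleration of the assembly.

α ≈ 87.6 rad/s²

I = ½M₁R₁² + ½M₂R₂² = ½(1.13)(0.337)² + ½(1.23)(0.144)² = 0.07692 kg·m².
τ = F r = (20.0)(0.337) = 6.740 N·m.
α = τ/I = 6.740/0.07692 = 87.62 rad/s².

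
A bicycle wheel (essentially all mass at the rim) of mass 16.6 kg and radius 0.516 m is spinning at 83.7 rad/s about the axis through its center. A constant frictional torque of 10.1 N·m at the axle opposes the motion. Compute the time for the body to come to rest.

I = MR² = (16.6)(0.516)² = 4.420 kg·m².
The net torque has magnitude 10.1 N·m, opposing ω.
|α| = τ/I = 10.10/4.420 = 2.285 rad/s² (deceleration).
0 = ω₀ − |α|t ⇒ t = ω₀/|α| = 83.7/2.285 = 36.63 s.

t ≈ 36.6 s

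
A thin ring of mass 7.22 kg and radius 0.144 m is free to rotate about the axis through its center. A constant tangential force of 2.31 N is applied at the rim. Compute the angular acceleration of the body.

I = MR² = (7.22)(0.144)² = 0.1497 kg·m².
τ = F R = (2.31)(0.144) = 0.3326 N·m.
From τ = Iα: α = 0.3326/0.1497 = 2.222 rad/s².

α ≈ 2.22 rad/s²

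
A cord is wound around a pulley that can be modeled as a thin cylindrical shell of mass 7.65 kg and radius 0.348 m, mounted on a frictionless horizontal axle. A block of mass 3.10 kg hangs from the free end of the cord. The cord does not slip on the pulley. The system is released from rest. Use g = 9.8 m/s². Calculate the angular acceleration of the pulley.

I = MR² = (7.65)(0.348)² = 0.9264 kg·m².
Block: mg − T = ma. Pulley: TR = Iα. No-slip: a = αR, so T = (I/R²)a = 7.650·a.
Then mg = (m + 7.650)a, so a = (3.10)(9.8)/(3.10 + 7.650) = 2.826 m/s².
α = a/R = 2.826/0.348 = 8.121 rad/s².

α ≈ 8.12 rad/s²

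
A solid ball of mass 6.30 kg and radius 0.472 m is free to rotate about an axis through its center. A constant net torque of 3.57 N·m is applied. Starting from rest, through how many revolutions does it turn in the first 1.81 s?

I = (2/5)MR² = (2/5)(6.30)(0.472)² = 0.5614 kg·m².
α = τ/I = 3.57/0.5614 = 6.359 rad/s².
θ = ½αt² = ½(6.359)(1.81)² = 10.42 rad.
Revolutions = θ/(2π) = 1.658.

≈ 1.66 revolutions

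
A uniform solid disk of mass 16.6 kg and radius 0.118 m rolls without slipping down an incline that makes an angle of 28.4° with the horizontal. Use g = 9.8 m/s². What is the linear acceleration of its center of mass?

Translation along the incline: Mg sinθ − f = Ma.
Rotation about the center: fR = Iα with I = ½MR². No-slip gives a = αR, so f = (I/R²)a = (1/2)M a.
Substituting: Mg sinθ = (1 + 0.5000)Ma, so a = g sinθ/(1 + 0.5000) = (9.8) sin 28.4° / 1.500 = 3.107 m/s².

a ≈ 3.11 m/s²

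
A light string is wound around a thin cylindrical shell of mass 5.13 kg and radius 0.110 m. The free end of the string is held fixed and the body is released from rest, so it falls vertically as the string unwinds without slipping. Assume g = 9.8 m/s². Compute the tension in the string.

T ≈ 25.1 N

Translation: Mg − T = Ma. Rotation about the center: TR = Iα with I = MR².
With a = αR: T = (I/R²)a = M a, so Mg = (1 + 1.000)Ma.
a = g/(1 + 1.000) = 9.8/2.000 = 4.900 m/s².
T = 1.000·M·a = (1.000)(5.13)(4.900) = 25.14 N.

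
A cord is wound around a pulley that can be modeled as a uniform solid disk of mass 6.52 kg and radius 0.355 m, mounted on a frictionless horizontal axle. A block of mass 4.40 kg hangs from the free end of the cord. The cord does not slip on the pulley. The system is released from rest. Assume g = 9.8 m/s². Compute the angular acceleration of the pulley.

α ≈ 15.9 rad/s²

I = ½MR² = (1/2)(6.52)(0.355)² = 0.4108 kg·m².
Block: mg − T = ma. Pulley: TR = Iα. No-slip: a = αR, so T = (I/R²)a = 3.260·a.
Then mg = (m + 3.260)a, so a = (4.40)(9.8)/(4.40 + 3.260) = 5.629 m/s².
α = a/R = 5.629/0.355 = 15.86 rad/s².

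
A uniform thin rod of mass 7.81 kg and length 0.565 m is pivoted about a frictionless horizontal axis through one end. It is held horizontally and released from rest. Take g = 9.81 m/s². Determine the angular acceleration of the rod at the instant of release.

About the pivot, I = (1/3)ML² = (1/3)(7.81)(0.565)² = 0.8310 kg·m².
The weight acts at the center, a distance L/2 = 0.2825 m from the pivot; τ = Mg(L/2) = 21.64 N·m.
α = τ/I = 21.64/0.8310 = 26.04 rad/s².
(Equivalently α = (3g/(2L)) = 26.04 rad/s².)

α ≈ 26.0 rad/s²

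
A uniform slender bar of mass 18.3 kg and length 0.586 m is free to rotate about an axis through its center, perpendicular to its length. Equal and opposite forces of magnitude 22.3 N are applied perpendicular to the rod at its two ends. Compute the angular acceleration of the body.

I = (1/12)ML² = (1/12)(18.3)(0.586)² = 0.5237 kg·m².
The couple gives τ = F·(L/2) + F·(L/2) = F L = (22.3)(0.586) = 13.07 N·m.
From τ = Iα: α = 13.07/0.5237 = 24.95 rad/s².

α ≈ 25.0 rad/s²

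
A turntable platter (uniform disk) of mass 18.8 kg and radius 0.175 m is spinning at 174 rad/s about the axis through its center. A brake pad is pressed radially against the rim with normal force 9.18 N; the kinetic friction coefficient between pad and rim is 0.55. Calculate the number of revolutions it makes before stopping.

I = ½MR² = (1/2)(18.8)(0.175)² = 0.2879 kg·m².
Friction force f = μN = (0.55)(9.18) = 5.049 N at the rim; torque magnitude τ = fR = 0.8836 N·m, opposing ω.
|α| = τ/I = 0.8836/0.2879 = 3.069 rad/s² (deceleration).
ω² = ω₀² − 2|α|θ with ω = 0 ⇒ θ = ω₀²/(2|α|) = 4932 rad = 785.0 rev.

≈ 785 revolutions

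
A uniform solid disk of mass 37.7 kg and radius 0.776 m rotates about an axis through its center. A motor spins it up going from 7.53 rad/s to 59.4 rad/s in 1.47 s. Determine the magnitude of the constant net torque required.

I = ½MR² = (1/2)(37.7)(0.776)² = 11.35 kg·m².
α = Δω/Δt = (59.4 − 7.53)/1.47 = 35.29 rad/s².
τ = Iα = (11.35)(35.29) = 400.5 N·m.

τ ≈ 401 N·m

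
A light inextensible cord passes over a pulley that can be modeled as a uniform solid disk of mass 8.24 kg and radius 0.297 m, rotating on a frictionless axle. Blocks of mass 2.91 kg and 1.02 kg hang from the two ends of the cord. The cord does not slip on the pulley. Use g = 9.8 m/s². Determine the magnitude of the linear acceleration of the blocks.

a ≈ 2.30 m/s²

I = ½MR² = (1/2)(8.24)(0.297)² = 0.3634 kg·m².
Heavier block: m₁g − T₁ = m₁a. Lighter block: T₂ − m₂g = m₂a.
Pulley: (T₁ − T₂)R = Iα = I(a/R), so T₁ − T₂ = (I/R²)a = (1/2)M_p a = 4.120·a.
Adding the three: (m₁ − m₂)g = (m₁ + m₂ + 4.120)a, so a = (2.91 − 1.02)(9.8)/(2.91 + 1.02 + 4.120) = 2.301 m/s².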